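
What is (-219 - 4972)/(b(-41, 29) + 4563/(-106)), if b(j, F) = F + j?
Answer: 550246/5835 ≈ 94.301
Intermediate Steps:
(-219 - 4972)/(b(-41, 29) + 4563/(-106)) = (-219 - 4972)/((29 - 41) + 4563/(-106)) = -5191/(-12 + 4563*(-1/106)) = -5191/(-12 - 4563/106) = -5191/(-5835/106) = -5191*(-106/5835) = 550246/5835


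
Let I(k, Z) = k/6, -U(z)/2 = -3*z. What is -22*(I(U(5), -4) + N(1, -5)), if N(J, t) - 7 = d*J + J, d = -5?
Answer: -176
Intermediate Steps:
N(J, t) = 7 - 4*J (N(J, t) = 7 + (-5*J + J) = 7 - 4*J)
U(z) = 6*z (U(z) = -(-6)*z = 6*z)
I(k, Z) = k/6 (I(k, Z) = k*(1/6) = k/6)
-22*(I(U(5), -4) + N(1, -5)) = -22*((6*5)/6 + (7 - 4*1)) = -22*((1/6)*30 + (7 - 4)) = -22*(5 + 3) = -22*8 = -176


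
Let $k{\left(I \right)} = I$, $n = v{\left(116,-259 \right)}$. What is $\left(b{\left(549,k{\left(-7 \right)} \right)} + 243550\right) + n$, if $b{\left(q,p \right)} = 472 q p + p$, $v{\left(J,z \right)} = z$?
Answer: $-1570612$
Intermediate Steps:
$n = -259$
$b{\left(q,p \right)} = p + 472 p q$ ($b{\left(q,p \right)} = 472 p q + p = p + 472 p q$)
$\left(b{\left(549,k{\left(-7 \right)} \right)} + 243550\right) + n = \left(- 7 \left(1 + 472 \cdot 549\right) + 243550\right) - 259 = \left(- 7 \left(1 + 259128\right) + 243550\right) - 259 = \left(\left(-7\right) 259129 + 243550\right) - 259 = \left(-1813903 + 243550\right) - 259 = -1570353 - 259 = -1570612$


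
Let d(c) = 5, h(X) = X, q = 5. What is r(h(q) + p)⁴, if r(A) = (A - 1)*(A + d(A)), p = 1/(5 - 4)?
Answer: 9150625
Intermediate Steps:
p = 1 (p = 1/1 = 1)
r(A) = (-1 + A)*(5 + A) (r(A) = (A - 1)*(A + 5) = (-1 + A)*(5 + A))
r(h(q) + p)⁴ = (-5 + (5 + 1)² + 4*(5 + 1))⁴ = (-5 + 6² + 4*6)⁴ = (-5 + 36 + 24)⁴ = 55⁴ = 9150625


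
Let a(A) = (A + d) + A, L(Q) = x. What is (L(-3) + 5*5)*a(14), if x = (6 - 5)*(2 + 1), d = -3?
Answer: 700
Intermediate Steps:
x = 3 (x = 1*3 = 3)
L(Q) = 3
a(A) = -3 + 2*A (a(A) = (A - 3) + A = (-3 + A) + A = -3 + 2*A)
(L(-3) + 5*5)*a(14) = (3 + 5*5)*(-3 + 2*14) = (3 + 25)*(-3 + 28) = 28*25 = 700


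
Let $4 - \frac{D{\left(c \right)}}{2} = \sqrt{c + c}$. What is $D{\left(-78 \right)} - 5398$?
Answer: $-5390 - 4 i \sqrt{39} \approx -5390.0 - 24.98 i$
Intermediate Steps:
$D{\left(c \right)} = 8 - 2 \sqrt{2} \sqrt{c}$ ($D{\left(c \right)} = 8 - 2 \sqrt{c + c} = 8 - 2 \sqrt{2 c} = 8 - 2 \sqrt{2} \sqrt{c}$)
$D{\left(-78 \right)} - 5398 = \left(8 - 2 \sqrt{2} \sqrt{-78}\right) - 5398 = \left(8 - 2 \sqrt{2} i \sqrt{78}\right) - 5398 = \left(8 - 4 i \sqrt{39}\right) - 5398 = -5390 - 4 i \sqrt{39}$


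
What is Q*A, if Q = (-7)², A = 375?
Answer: 18375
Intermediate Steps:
Q = 49
Q*A = 49*375 = 18375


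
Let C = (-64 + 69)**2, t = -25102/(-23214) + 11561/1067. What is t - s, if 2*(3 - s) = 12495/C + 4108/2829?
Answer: 918524043211/3539012990 ≈ 259.54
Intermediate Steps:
t = 13416404/1125879 (t = -25102*(-1/23214) + 11561*(1/1067) = 12551/11607 + 1051/97 = 13416404/1125879 ≈ 11.916)
C = 25 (C = 5**2 = 25)
s = -7005341/28290 (s = 3 - (12495/25 + 4108/2829)/2 = 3 - (12495*(1/25) + 4108*(1/2829))/2 = 3 - (2499/5 + 4108/2829)/2 = 3 - 1/2*7090211/14145 = 3 - 7090211/28290 = -7005341/28290 ≈ -247.63)
t - s = 13416404/1125879 - 1*(-7005341/28290) = 13416404/1125879 + 7005341/28290 = 918524043211/3539012990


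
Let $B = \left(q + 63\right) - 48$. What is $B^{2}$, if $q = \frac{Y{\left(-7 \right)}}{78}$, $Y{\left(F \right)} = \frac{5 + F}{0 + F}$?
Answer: $\frac{16777216}{74529} \approx 225.11$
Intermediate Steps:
$Y{\left(F \right)} = \frac{5 + F}{F}$
$q = \frac{1}{273}$ ($q = \frac{\frac{1}{-7} \left(5 - 7\right)}{78} = \left(- \frac{1}{7}\right) \left(-2\right) \frac{1}{78} = \frac{2}{7} \cdot \frac{1}{78} = \frac{1}{273} \approx 0.003663$)
$B = \frac{4096}{273}$ ($B = \left(\frac{1}{273} + 63\right) - 48 = \frac{17200}{273} - 48 = \frac{4096}{273} \approx 15.004$)
$B^{2} = \left(\frac{4096}{273}\right)^{2} = \frac{16777216}{74529}$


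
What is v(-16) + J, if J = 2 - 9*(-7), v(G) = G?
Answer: 49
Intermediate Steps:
J = 65 (J = 2 + 63 = 65)
v(-16) + J = -16 + 65 = 49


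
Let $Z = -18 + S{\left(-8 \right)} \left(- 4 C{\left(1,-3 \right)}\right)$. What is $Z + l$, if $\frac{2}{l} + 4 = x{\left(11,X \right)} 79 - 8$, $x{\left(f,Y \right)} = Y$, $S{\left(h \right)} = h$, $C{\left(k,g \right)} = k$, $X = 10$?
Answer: $\frac{5447}{389} \approx 14.003$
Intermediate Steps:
$Z = 14$ ($Z = -18 - 8 \left(\left(-4\right) 1\right) = -18 - -32 = -18 + 32 = 14$)
$l = \frac{1}{389}$ ($l = \frac{2}{-4 + \left(10 \cdot 79 - 8\right)} = \frac{2}{-4 + \left(790 - 8\right)} = \frac{2}{-4 + 782} = \frac{2}{778} = 2 \cdot \frac{1}{778} = \frac{1}{389} \approx 0.0025707$)
$Z + l = 14 + \frac{1}{389} = \frac{5447}{389}$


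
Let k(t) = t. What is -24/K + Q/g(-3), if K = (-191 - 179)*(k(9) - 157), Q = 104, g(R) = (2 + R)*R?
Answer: 711871/20535 ≈ 34.666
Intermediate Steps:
g(R) = R*(2 + R)
K = 54760 (K = (-191 - 179)*(9 - 157) = -370*(-148) = 54760)
-24/K + Q/g(-3) = -24/54760 + 104/((-3*(2 - 3))) = -24*1/54760 + 104/((-3*(-1))) = -3/6845 + 104/3 = 711871/20535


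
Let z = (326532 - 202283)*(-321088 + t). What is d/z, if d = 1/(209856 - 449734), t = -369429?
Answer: 1/20580584098218574 ≈ 4.8589e-17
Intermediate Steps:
d = -1/239878 (d = 1/(-239878) = -1/239878 ≈ -4.1688e-6)
z = -85796046733 (z = (326532 - 202283)*(-321088 - 369429) = 124249*(-690517) = -85796046733)
d/z = -1/239878/(-85796046733) = -1/239878*(-1/85796046733) = 1/20580584098218574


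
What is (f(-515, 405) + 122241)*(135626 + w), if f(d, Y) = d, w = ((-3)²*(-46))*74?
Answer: 12780012740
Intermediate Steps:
w = -30636 (w = (9*(-46))*74 = -414*74 = -30636)
(f(-515, 405) + 122241)*(135626 + w) = (-515 + 122241)*(135626 - 30636) = 121726*104990 = 12780012740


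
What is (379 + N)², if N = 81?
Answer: 211600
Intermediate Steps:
(379 + N)² = (379 + 81)² = 460² = 211600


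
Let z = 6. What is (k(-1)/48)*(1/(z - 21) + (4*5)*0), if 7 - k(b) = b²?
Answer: -1/120 ≈ -0.0083333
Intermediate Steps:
k(b) = 7 - b²
(k(-1)/48)*(1/(z - 21) + (4*5)*0) = ((7 - 1*(-1)²)/48)*(1/(6 - 21) + (4*5)*0) = ((7 - 1*1)*(1/48))*(1/(-15) + 20*0) = ((7 - 1)*(1/48))*(-1/15 + 0) = (6*(1/48))*(-1/15) = (⅛)*(-1/15) = -1/120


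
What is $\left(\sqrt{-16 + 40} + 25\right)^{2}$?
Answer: $649 + 100 \sqrt{6} \approx 893.95$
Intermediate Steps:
$\left(\sqrt{-16 + 40} + 25\right)^{2} = \left(\sqrt{24} + 25\right)^{2} = \left(2 \sqrt{6} + 25\right)^{2} = \left(25 + 2 \sqrt{6}\right)^{2}$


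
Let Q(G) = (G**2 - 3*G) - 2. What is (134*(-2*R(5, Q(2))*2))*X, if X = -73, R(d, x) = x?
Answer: -156512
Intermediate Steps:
Q(G) = -2 + G**2 - 3*G
(134*(-2*R(5, Q(2))*2))*X = (134*(-2*(-2 + 2**2 - 3*2)*2))*(-73) = (134*(-2*(-2 + 4 - 6)*2))*(-73) = (134*(-2*(-4)*2))*(-73) = (134*(8*2))*(-73) = (134*16)*(-73) = 2144*(-73) = -156512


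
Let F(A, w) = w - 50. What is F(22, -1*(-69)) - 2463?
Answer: -2444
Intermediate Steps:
F(A, w) = -50 + w
F(22, -1*(-69)) - 2463 = (-50 - 1*(-69)) - 2463 = (-50 + 69) - 2463 = 19 - 2463 = -2444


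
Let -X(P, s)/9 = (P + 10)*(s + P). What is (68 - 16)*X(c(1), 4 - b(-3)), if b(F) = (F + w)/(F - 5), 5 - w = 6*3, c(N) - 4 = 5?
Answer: -97812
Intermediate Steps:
c(N) = 9 (c(N) = 4 + 5 = 9)
w = -13 (w = 5 - 6*3 = 5 - 1*18 = 5 - 18 = -13)
b(F) = (-13 + F)/(-5 + F) (b(F) = (F - 13)/(F - 5) = (-13 + F)/(-5 + F))
X(P, s) = -9*(10 + P)*(P + s) (X(P, s) = -9*(P + 10)*(s + P) = -9*(10 + P)*(P + s))
(68 - 16)*X(c(1), 4 - b(-3)) = (68 - 16)*(-90*9 - 90*(4 - (-13 - 3)/(-5 - 3)) - 9*9**2 - 9*9*(4 - (-13 - 3)/(-5 - 3))) = 52*(-810 - 90*(4 - (-16)/(-8)) - 9*81 - 9*9*(4 - (-16)/(-8))) = 52*(-810 - 90*(4 - (-1)*(-16)/8) - 729 - 9*9*(4 - (-1)*(-16)/8)) = 52*(-810 - 90*(4 - 1*2) - 729 - 9*9*(4 - 1*2)) = 52*(-810 - 90*(4 - 2) - 729 - 9*9*(4 - 2)) = 52*(-810 - 90*2 - 729 - 9*9*2) = 52*(-810 - 180 - 729 - 162) = 52*(-1881) = -97812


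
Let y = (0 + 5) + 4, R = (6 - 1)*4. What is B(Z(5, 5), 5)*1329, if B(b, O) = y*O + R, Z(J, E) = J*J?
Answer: 86385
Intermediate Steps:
Z(J, E) = J²
R = 20 (R = 5*4 = 20)
y = 9 (y = 5 + 4 = 9)
B(b, O) = 20 + 9*O (B(b, O) = 9*O + 20 = 20 + 9*O)
B(Z(5, 5), 5)*1329 = (20 + 9*5)*1329 = (20 + 45)*1329 = 65*1329 = 86385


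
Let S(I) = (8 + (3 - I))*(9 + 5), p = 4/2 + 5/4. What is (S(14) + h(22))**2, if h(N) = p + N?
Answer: 4489/16 ≈ 280.56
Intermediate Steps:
p = 13/4 (p = 4*(1/2) + 5*(1/4) = 2 + 5/4 = 13/4 ≈ 3.2500)
S(I) = 154 - 14*I (S(I) = (11 - I)*14 = 154 - 14*I)
h(N) = 13/4 + N
(S(14) + h(22))**2 = ((154 - 14*14) + (13/4 + 22))**2 = ((154 - 196) + 101/4)**2 = (-42 + 101/4)**2 = (-67/4)**2 = 4489/16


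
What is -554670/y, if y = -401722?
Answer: 277335/200861 ≈ 1.3807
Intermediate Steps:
-554670/y = -554670/(-401722) = -554670*(-1/401722) = 277335/200861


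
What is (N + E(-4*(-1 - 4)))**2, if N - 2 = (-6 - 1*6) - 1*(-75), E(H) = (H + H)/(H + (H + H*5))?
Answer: 208849/49 ≈ 4262.2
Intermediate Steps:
E(H) = 2/7 (E(H) = (2*H)/(H + (H + 5*H)) = (2*H)/(H + 6*H) = (2*H)/((7*H)) = (2*H)*(1/(7*H)) = 2/7)
N = 65 (N = 2 + ((-6 - 1*6) - 1*(-75)) = 2 + ((-6 - 6) + 75) = 2 + (-12 + 75) = 2 + 63 = 65)
(N + E(-4*(-1 - 4)))**2 = (65 + 2/7)**2 = (457/7)**2 = 208849/49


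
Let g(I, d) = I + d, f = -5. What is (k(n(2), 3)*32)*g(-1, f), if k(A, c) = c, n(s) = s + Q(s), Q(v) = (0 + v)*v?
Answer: -576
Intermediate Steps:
Q(v) = v² (Q(v) = v*v = v²)
n(s) = s + s²
(k(n(2), 3)*32)*g(-1, f) = (3*32)*(-1 - 5) = 96*(-6) = -576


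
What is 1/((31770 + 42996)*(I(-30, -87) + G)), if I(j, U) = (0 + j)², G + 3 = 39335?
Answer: 1/3007985712 ≈ 3.3245e-10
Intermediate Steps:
G = 39332 (G = -3 + 39335 = 39332)
I(j, U) = j²
1/((31770 + 42996)*(I(-30, -87) + G)) = 1/((31770 + 42996)*((-30)² + 39332)) = 1/(74766*(900 + 39332)) = 1/(74766*40232) = 1/3007985712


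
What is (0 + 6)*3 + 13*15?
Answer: 213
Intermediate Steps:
(0 + 6)*3 + 13*15 = 6*3 + 195 = 18 + 195 = 213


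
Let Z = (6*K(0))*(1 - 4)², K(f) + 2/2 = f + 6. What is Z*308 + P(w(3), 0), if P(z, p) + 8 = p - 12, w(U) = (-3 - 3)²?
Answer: 83140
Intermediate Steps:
w(U) = 36 (w(U) = (-6)² = 36)
K(f) = 5 + f (K(f) = -1 + (f + 6) = -1 + (6 + f) = 5 + f)
P(z, p) = -20 + p (P(z, p) = -8 + (p - 12) = -8 + (-12 + p) = -20 + p)
Z = 270 (Z = (6*(5 + 0))*(1 - 4)² = (6*5)*(-3)² = 30*9 = 270)
Z*308 + P(w(3), 0) = 270*308 + (-20 + 0) = 83160 - 20 = 83140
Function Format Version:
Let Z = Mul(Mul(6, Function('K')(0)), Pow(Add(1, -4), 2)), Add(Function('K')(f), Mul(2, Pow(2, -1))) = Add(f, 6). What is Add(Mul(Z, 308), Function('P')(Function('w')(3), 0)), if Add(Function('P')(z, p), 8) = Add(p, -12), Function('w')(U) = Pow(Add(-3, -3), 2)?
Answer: 83140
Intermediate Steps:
Function('w')(U) = 36 (Function('w')(U) = Pow(-6, 2) = 36)
Function('K')(f) = Add(5, f) (Function('K')(f) = Add(-1, Add(f, 6)) = Add(-1, Add(6, f)) = Add(5, f))
Function('P')(z, p) = Add(-20, p) (Function('P')(z, p) = Add(-8, Add(p, -12)) = Add(-8, Add(-12, p)) = Add(-20, p))
Z = 270 (Z = Mul(Mul(6, Add(5, 0)), Pow(Add(1, -4), 2)) = Mul(Mul(6, 5), Pow(-3, 2)) = Mul(30, 9) = 270)
Add(Mul(Z, 308), Function('P')(Function('w')(3), 0)) = Add(Mul(270, 308), Add(-20, 0)) = Add(83160, -20) = 83140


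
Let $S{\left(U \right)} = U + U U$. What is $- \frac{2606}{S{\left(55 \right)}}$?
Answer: $- \frac{1303}{1540} \approx -0.8461$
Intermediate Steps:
$S{\left(U \right)} = U + U^{2}$
$- \frac{2606}{S{\left(55 \right)}} = - \frac{2606}{55 \left(1 + 55\right)} = - \frac{2606}{55 \cdot 56} = - \frac{2606}{3080} = \left(-2606\right) \frac{1}{3080} = - \frac{1303}{1540}$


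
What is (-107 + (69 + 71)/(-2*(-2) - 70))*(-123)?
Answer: 147641/11 ≈ 13422.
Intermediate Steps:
(-107 + (69 + 71)/(-2*(-2) - 70))*(-123) = (-107 + 140/(4 - 70))*(-123) = (-107 + 140/(-66))*(-123) = (-107 + 140*(-1/66))*(-123) = (-107 - 70/33)*(-123) = -3601/33*(-123) = 147641/11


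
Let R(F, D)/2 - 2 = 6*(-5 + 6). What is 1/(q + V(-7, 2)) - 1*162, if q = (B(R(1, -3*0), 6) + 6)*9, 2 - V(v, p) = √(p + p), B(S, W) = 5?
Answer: -16037/99 ≈ -161.99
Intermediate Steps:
R(F, D) = 16 (R(F, D) = 4 + 2*(6*(-5 + 6)) = 4 + 2*(6*1) = 4 + 2*6 = 4 + 12 = 16)
V(v, p) = 2 - √2*√p (V(v, p) = 2 - √(p + p) = 2 - √(2*p) = 2 - √2*√p)
q = 99 (q = (5 + 6)*9 = 11*9 = 99)
1/(q + V(-7, 2)) - 1*162 = 1/(99 + (2 - √2*√2)) - 1*162 = 1/(99 + (2 - 2)) - 162 = 1/(99 + 0) - 162 = 1/99 - 162 = -16037/99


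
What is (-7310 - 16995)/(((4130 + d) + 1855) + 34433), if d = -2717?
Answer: -24305/37701 ≈ -0.64468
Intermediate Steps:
(-7310 - 16995)/(((4130 + d) + 1855) + 34433) = (-7310 - 16995)/(((4130 - 2717) + 1855) + 34433) = -24305/((1413 + 1855) + 34433) = -24305/(3268 + 34433) = -24305/37701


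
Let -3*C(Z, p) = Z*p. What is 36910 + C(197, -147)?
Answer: 46563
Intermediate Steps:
C(Z, p) = -Z*p/3
36910 + C(197, -147) = 36910 - ⅓*197*(-147) = 36910 + 9653 = 46563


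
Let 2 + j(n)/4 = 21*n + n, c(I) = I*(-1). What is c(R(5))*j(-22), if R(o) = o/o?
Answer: 1944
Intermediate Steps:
R(o) = 1
c(I) = -I
j(n) = -8 + 88*n (j(n) = -8 + 4*(21*n + n) = -8 + 4*(22*n) = -8 + 88*n)
c(R(5))*j(-22) = (-1*1)*(-8 + 88*(-22)) = -(-8 - 1936) = -1*(-1944) = 1944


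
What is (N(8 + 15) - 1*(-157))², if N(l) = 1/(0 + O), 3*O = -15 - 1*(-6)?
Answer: 220900/9 ≈ 24544.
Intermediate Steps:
O = -3 (O = (-15 - 1*(-6))/3 = (-15 + 6)/3 = (⅓)*(-9) = -3)
N(l) = -⅓ (N(l) = 1/(0 - 3) = 1/(-3) = -⅓)
(N(8 + 15) - 1*(-157))² = (-⅓ - 1*(-157))² = (-⅓ + 157)² = (470/3)² = 220900/9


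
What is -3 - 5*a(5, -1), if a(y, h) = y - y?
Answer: -3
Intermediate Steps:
a(y, h) = 0
-3 - 5*a(5, -1) = -3 - 5*0 = -3 + 0 = -3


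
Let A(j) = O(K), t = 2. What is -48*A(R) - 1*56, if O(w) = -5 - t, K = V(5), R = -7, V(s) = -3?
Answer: 280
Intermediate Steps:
K = -3
O(w) = -7 (O(w) = -5 - 1*2 = -5 - 2 = -7)
A(j) = -7
-48*A(R) - 1*56 = -48*(-7) - 1*56 = 336 - 56 = 280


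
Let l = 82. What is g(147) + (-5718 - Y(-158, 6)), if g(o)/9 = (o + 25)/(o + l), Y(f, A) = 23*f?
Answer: -475688/229 ≈ -2077.2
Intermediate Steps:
g(o) = 9*(25 + o)/(82 + o) (g(o) = 9*((o + 25)/(o + 82)) = 9*((25 + o)/(82 + o)) = 9*(25 + o)/(82 + o))
g(147) + (-5718 - Y(-158, 6)) = 9*(25 + 147)/(82 + 147) + (-5718 - 23*(-158)) = 9*172/229 + (-5718 - 1*(-3634)) = 9*(1/229)*172 + (-5718 + 3634) = 1548/229 - 2084 = -475688/229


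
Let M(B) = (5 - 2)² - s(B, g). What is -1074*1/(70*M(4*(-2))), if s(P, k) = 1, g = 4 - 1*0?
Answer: -537/280 ≈ -1.9179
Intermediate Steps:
g = 4 (g = 4 + 0 = 4)
M(B) = 8 (M(B) = (5 - 2)² - 1*1 = 3² - 1 = 9 - 1 = 8)
-1074*1/(70*M(4*(-2))) = -1074/(70*8) = -1074/560 = -1074*1/560 = -537/280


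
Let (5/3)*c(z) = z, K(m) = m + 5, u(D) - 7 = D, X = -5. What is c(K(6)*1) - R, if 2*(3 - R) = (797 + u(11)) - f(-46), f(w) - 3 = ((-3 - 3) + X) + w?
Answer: 4381/10 ≈ 438.10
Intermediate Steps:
u(D) = 7 + D
K(m) = 5 + m
c(z) = 3*z/5
f(w) = -8 + w (f(w) = 3 + (((-3 - 3) - 5) + w) = 3 + ((-6 - 5) + w) = 3 + (-11 + w) = -8 + w)
R = -863/2 (R = 3 - ((797 + (7 + 11)) - (-8 - 46))/2 = 3 - ((797 + 18) - 1*(-54))/2 = 3 - (815 + 54)/2 = 3 - ½*869 = 3 - 869/2 = -863/2 ≈ -431.50)
c(K(6)*1) - R = 3*((5 + 6)*1)/5 - 1*(-863/2) = 3*(11*1)/5 + 863/2 = (⅗)*11 + 863/2 = 33/5 + 863/2 = 4381/10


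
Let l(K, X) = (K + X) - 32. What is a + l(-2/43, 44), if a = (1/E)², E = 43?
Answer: 22103/1849 ≈ 11.954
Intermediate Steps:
l(K, X) = -32 + K + X
a = 1/1849 (a = (1/43)² = 1/1849 ≈ 0.00054083)
a + l(-2/43, 44) = 1/1849 + (-32 - 2/43 + 44) = 1/1849 + 514/43 = 22103/1849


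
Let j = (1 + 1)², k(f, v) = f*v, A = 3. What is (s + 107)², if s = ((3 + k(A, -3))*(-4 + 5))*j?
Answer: 6889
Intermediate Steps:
j = 4 (j = 2² = 4)
s = -24 (s = ((3 + 3*(-3))*(-4 + 5))*4 = ((3 - 9)*1)*4 = -6*1*4 = -6*4 = -24)
(s + 107)² = (-24 + 107)² = 83² = 6889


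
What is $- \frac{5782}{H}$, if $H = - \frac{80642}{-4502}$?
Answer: $- \frac{13015282}{40321} \approx -322.79$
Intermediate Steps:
$H = \frac{40321}{2251}$ ($H = \left(-80642\right) \left(- \frac{1}{4502}\right) = \frac{40321}{2251} \approx 17.912$)
$- \frac{5782}{H} = - \frac{5782}{\frac{40321}{2251}} = \left(-5782\right) \frac{2251}{40321} = - \frac{13015282}{40321}$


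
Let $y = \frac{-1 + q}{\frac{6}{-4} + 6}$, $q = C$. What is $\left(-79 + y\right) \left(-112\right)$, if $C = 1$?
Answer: $8848$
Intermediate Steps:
$q = 1$
$y = 0$ ($y = \frac{-1 + 1}{\frac{6}{-4} + 6} = \frac{1}{6 \left(- \frac{1}{4}\right) + 6} \cdot 0 = \frac{1}{- \frac{3}{2} + 6} \cdot 0 = \frac{1}{\frac{9}{2}} \cdot 0 = \frac{2}{9} \cdot 0 = 0$)
$\left(-79 + y\right) \left(-112\right) = \left(-79 + 0\right) \left(-112\right) = \left(-79\right) \left(-112\right) = 8848$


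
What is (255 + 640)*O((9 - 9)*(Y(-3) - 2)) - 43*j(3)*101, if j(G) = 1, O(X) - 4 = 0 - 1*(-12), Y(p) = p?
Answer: 9977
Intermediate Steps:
O(X) = 16 (O(X) = 4 + (0 - 1*(-12)) = 4 + (0 + 12) = 4 + 12 = 16)
(255 + 640)*O((9 - 9)*(Y(-3) - 2)) - 43*j(3)*101 = (255 + 640)*16 - 43*1*101 = 895*16 - 43*101 = 14320 - 4343 = 9977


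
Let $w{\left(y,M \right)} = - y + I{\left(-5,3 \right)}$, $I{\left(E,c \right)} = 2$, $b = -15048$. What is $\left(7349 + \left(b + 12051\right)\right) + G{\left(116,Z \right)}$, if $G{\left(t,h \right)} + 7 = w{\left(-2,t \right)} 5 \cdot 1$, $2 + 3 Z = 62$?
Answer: $4365$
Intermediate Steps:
$Z = 20$ ($Z = - \frac{2}{3} + \frac{1}{3} \cdot 62 = - \frac{2}{3} + \frac{62}{3} = 20$)
$w{\left(y,M \right)} = 2 - y$ ($w{\left(y,M \right)} = - y + 2 = 2 - y$)
$G{\left(t,h \right)} = 13$ ($G{\left(t,h \right)} = -7 + \left(2 - -2\right) 5 \cdot 1 = -7 + \left(2 + 2\right) 5 \cdot 1 = -7 + 4 \cdot 5 \cdot 1 = -7 + 20 \cdot 1 = -7 + 20 = 13$)
$\left(7349 + \left(b + 12051\right)\right) + G{\left(116,Z \right)} = \left(7349 + \left(-15048 + 12051\right)\right) + 13 = \left(7349 - 2997\right) + 13 = 4352 + 13 = 4365$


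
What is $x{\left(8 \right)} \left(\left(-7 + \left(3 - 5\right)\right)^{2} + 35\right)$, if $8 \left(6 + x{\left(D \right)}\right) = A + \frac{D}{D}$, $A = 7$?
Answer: $-580$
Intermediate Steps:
$x{\left(D \right)} = -5$ ($x{\left(D \right)} = -6 + \frac{7 + \frac{D}{D}}{8} = -6 + \frac{7 + 1}{8} = -6 + \frac{1}{8} \cdot 8 = -6 + 1 = -5$)
$x{\left(8 \right)} \left(\left(-7 + \left(3 - 5\right)\right)^{2} + 35\right) = - 5 \left(\left(-7 + \left(3 - 5\right)\right)^{2} + 35\right) = - 5 \left(\left(-7 - 2\right)^{2} + 35\right) = - 5 \left(\left(-9\right)^{2} + 35\right) = - 5 \left(81 + 35\right) = \left(-5\right) 116 = -580$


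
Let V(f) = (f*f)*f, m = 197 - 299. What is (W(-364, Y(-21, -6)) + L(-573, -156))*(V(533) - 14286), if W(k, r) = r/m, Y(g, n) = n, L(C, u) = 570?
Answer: 1467267318341/17 ≈ 8.6310e+10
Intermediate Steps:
m = -102
W(k, r) = -r/102 (W(k, r) = r/(-102) = r*(-1/102) = -r/102)
V(f) = f³ (V(f) = f²*f = f³)
(W(-364, Y(-21, -6)) + L(-573, -156))*(V(533) - 14286) = (-1/102*(-6) + 570)*(533³ - 14286) = (1/17 + 570)*(151419437 - 14286) = (9691/17)*151405151 = 1467267318341/17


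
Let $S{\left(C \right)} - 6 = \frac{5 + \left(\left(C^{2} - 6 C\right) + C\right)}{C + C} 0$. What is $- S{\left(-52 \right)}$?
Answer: $-6$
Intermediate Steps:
$S{\left(C \right)} = 6$ ($S{\left(C \right)} = 6 + \frac{5 + \left(\left(C^{2} - 6 C\right) + C\right)}{C + C} 0 = 6 + \frac{5 + \left(C^{2} - 5 C\right)}{2 C} 0 = 6 + \left(5 + C^{2} - 5 C\right) \frac{1}{2 C} 0 = 6 + \frac{5 + C^{2} - 5 C}{2 C} 0 = 6 + 0 = 6$)
$- S{\left(-52 \right)} = \left(-1\right) 6 = -6$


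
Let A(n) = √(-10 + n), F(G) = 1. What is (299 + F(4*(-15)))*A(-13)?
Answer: 300*I*√23 ≈ 1438.8*I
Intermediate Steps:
(299 + F(4*(-15)))*A(-13) = (299 + 1)*√(-10 - 13) = 300*√(-23) = 300*(I*√23) = 300*I*√23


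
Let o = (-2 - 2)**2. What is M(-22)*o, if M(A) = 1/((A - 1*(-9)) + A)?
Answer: -16/35 ≈ -0.45714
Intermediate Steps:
M(A) = 1/(9 + 2*A) (M(A) = 1/((A + 9) + A) = 1/((9 + A) + A) = 1/(9 + 2*A))
o = 16 (o = (-4)**2 = 16)
M(-22)*o = 16/(9 + 2*(-22)) = 16/(9 - 44) = 16/(-35) = -1/35*16 = -16/35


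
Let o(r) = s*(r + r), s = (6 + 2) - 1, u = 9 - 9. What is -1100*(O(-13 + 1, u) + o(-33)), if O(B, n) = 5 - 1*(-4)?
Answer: 498300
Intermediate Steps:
u = 0
s = 7 (s = 8 - 1 = 7)
O(B, n) = 9 (O(B, n) = 5 + 4 = 9)
o(r) = 14*r (o(r) = 7*(r + r) = 7*(2*r) = 14*r)
-1100*(O(-13 + 1, u) + o(-33)) = -1100*(9 + 14*(-33)) = -1100*(9 - 462) = -1100*(-453) = 498300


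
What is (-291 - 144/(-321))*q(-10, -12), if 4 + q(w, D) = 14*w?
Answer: 4476816/107 ≈ 41839.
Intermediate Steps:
q(w, D) = -4 + 14*w
(-291 - 144/(-321))*q(-10, -12) = (-291 - 144/(-321))*(-4 + 14*(-10)) = (-291 - 144*(-1/321))*(-4 - 140) = (-291 + 48/107)*(-144) = -31089/107*(-144) = 4476816/107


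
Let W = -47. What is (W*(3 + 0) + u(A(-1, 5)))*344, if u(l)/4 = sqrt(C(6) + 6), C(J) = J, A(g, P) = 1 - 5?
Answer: -48504 + 2752*sqrt(3) ≈ -43737.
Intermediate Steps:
A(g, P) = -4
u(l) = 8*sqrt(3) (u(l) = 4*sqrt(6 + 6) = 4*sqrt(12) = 4*(2*sqrt(3)) = 8*sqrt(3))
(W*(3 + 0) + u(A(-1, 5)))*344 = (-47*(3 + 0) + 8*sqrt(3))*344 = (-47*3 + 8*sqrt(3))*344 = (-141 + 8*sqrt(3))*344 = -48504 + 2752*sqrt(3)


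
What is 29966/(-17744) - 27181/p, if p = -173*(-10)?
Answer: -133535211/7674280 ≈ -17.400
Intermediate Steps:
p = 1730
29966/(-17744) - 27181/p = 29966/(-17744) - 27181/1730 = 29966*(-1/17744) - 27181*1/1730 = -14983/8872 - 27181/1730 = -133535211/7674280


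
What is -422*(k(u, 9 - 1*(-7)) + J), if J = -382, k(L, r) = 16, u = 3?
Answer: 154452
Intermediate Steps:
-422*(k(u, 9 - 1*(-7)) + J) = -422*(16 - 382) = -422*(-366) = 154452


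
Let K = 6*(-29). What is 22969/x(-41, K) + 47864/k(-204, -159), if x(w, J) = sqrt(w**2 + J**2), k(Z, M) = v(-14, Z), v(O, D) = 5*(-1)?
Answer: -47864/5 + 22969*sqrt(31957)/31957 ≈ -9444.3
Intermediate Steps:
v(O, D) = -5
k(Z, M) = -5
K = -174
x(w, J) = sqrt(J**2 + w**2)
22969/x(-41, K) + 47864/k(-204, -159) = 22969/(sqrt((-174)**2 + (-41)**2)) + 47864/(-5) = 22969/(sqrt(30276 + 1681)) + 47864*(-1/5) = 22969/(sqrt(31957)) - 47864/5 = 22969*(sqrt(31957)/31957) - 47864/5 = 22969*sqrt(31957)/31957 - 47864/5 = -47864/5 + 22969*sqrt(31957)/31957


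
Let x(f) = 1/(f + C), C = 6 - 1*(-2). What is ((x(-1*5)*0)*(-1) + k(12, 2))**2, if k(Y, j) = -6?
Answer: 36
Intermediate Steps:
C = 8 (C = 6 + 2 = 8)
x(f) = 1/(8 + f) (x(f) = 1/(f + 8) = 1/(8 + f))
((x(-1*5)*0)*(-1) + k(12, 2))**2 = ((0/(8 - 1*5))*(-1) - 6)**2 = ((0/(8 - 5))*(-1) - 6)**2 = ((0/3)*(-1) - 6)**2 = (((1/3)*0)*(-1) - 6)**2 = (0*(-1) - 6)**2 = (0 - 6)**2 = (-6)**2 = 36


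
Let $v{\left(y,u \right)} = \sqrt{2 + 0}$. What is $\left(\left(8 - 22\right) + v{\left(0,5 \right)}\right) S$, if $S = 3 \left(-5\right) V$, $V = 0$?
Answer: $0$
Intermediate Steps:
$v{\left(y,u \right)} = \sqrt{2}$
$S = 0$ ($S = 3 \left(-5\right) 0 = \left(-15\right) 0 = 0$)
$\left(\left(8 - 22\right) + v{\left(0,5 \right)}\right) S = \left(\left(8 - 22\right) + \sqrt{2}\right) 0 = \left(-14 + \sqrt{2}\right) 0 = 0$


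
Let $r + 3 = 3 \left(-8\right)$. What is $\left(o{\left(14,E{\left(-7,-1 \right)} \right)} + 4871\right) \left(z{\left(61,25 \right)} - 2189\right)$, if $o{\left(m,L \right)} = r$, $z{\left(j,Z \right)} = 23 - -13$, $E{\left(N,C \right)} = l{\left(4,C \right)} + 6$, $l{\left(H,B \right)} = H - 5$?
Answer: $-10429132$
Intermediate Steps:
$l{\left(H,B \right)} = -5 + H$
$E{\left(N,C \right)} = 5$ ($E{\left(N,C \right)} = \left(-5 + 4\right) + 6 = -1 + 6 = 5$)
$z{\left(j,Z \right)} = 36$ ($z{\left(j,Z \right)} = 23 + 13 = 36$)
$r = -27$ ($r = -3 + 3 \left(-8\right) = -3 - 24 = -27$)
$o{\left(m,L \right)} = -27$
$\left(o{\left(14,E{\left(-7,-1 \right)} \right)} + 4871\right) \left(z{\left(61,25 \right)} - 2189\right) = \left(-27 + 4871\right) \left(36 - 2189\right) = 4844 \left(-2153\right) = -10429132$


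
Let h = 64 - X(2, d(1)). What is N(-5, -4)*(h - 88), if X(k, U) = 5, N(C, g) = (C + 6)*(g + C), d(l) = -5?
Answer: 261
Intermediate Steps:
N(C, g) = (6 + C)*(C + g)
h = 59 (h = 64 - 1*5 = 64 - 5 = 59)
N(-5, -4)*(h - 88) = ((-5)**2 + 6*(-5) + 6*(-4) - 5*(-4))*(59 - 88) = (25 - 30 - 24 + 20)*(-29) = -9*(-29) = 261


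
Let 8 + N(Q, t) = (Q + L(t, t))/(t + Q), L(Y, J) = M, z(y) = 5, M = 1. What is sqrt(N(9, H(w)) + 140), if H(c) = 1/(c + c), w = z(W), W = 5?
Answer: 4*sqrt(68887)/91 ≈ 11.537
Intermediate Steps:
w = 5
L(Y, J) = 1
H(c) = 1/(2*c)
N(Q, t) = -8 + (1 + Q)/(Q + t) (N(Q, t) = -8 + (Q + 1)/(t + Q) = -8 + (1 + Q)/(Q + t))
sqrt(N(9, H(w)) + 140) = sqrt((1 - 4/5 - 7*9)/(9 + (1/2)/5) + 140) = sqrt((1 - 4/5 - 63)/(9 + (1/2)*(1/5)) + 140) = sqrt((1 - 8*1/10 - 63)/(9 + 1/10) + 140) = sqrt((1 - 4/5 - 63)/(91/10) + 140) = sqrt((10/91)*(-314/5) + 140) = sqrt(-628/91 + 140) = sqrt(12112/91) = 4*sqrt(68887)/91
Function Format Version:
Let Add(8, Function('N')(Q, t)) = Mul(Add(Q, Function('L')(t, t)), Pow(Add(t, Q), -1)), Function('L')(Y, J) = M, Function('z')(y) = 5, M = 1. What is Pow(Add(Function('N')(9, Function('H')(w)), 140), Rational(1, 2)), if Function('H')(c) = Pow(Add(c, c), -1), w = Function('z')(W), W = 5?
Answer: Mul(Rational(4, 91), Pow(68887, Rational(1, 2))) ≈ 11.537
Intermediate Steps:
w = 5
Function('L')(Y, J) = 1
Function('H')(c) = Mul(Rational(1, 2), Pow(c, -1)) (Function('H')(c) = Pow(Mul(2, c), -1) = Mul(Rational(1, 2), Pow(c, -1)))
Function('N')(Q, t) = Add(-8, Mul(Pow(Add(Q, t), -1), Add(1, Q))) (Function('N')(Q, t) = Add(-8, Mul(Add(Q, 1), Pow(Add(t, Q), -1))) = Add(-8, Mul(Add(1, Q), Pow(Add(Q, t), -1))) = Add(-8, Mul(Pow(Add(Q, t), -1), Add(1, Q))))
Pow(Add(Function('N')(9, Function('H')(w)), 140), Rational(1, 2)) = Pow(Add(Mul(Pow(Add(9, Mul(Rational(1, 2), Pow(5, -1))), -1), Add(1, Mul(-8, Mul(Rational(1, 2), Pow(5, -1))), Mul(-7, 9))), 140), Rational(1, 2)) = Pow(Add(Mul(Pow(Add(9, Mul(Rational(1, 2), Rational(1, 5))), -1), Add(1, Mul(-8, Mul(Rational(1, 2), Rational(1, 5))), -63)), 140), Rational(1, 2)) = Pow(Add(Mul(Pow(Add(9, Rational(1, 10)), -1), Add(1, Mul(-8, Rational(1, 10)), -63)), 140), Rational(1, 2)) = Pow(Add(Mul(Pow(Rational(91, 10), -1), Add(1, Rational(-4, 5), -63)), 140), Rational(1, 2)) = Pow(Add(Mul(Rational(10, 91), Rational(-314, 5)), 140), Rational(1, 2)) = Pow(Add(Rational(-628, 91), 140), Rational(1, 2)) = Pow(Rational(12112, 91), Rational(1, 2)) = Mul(Rational(4, 91), Pow(68887, Rational(1, 2)))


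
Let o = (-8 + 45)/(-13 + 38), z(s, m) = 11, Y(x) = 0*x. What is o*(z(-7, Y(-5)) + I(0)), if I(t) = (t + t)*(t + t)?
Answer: 407/25 ≈ 16.280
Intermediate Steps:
Y(x) = 0
o = 37/25 ≈ 1.4800
I(t) = 4*t² (I(t) = (2*t)*(2*t) = 4*t²)
o*(z(-7, Y(-5)) + I(0)) = 37*(11 + 4*0²)/25 = 37*(11 + 4*0)/25 = 37*(11 + 0)/25 = (37/25)*11 = 407/25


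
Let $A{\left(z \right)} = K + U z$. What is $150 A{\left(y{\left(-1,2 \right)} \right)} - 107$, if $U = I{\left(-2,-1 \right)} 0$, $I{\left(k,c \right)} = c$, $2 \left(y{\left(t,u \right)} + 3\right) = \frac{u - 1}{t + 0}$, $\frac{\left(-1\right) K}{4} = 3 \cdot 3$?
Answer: $-5507$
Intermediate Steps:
$K = -36$ ($K = - 4 \cdot 3 \cdot 3 = \left(-4\right) 9 = -36$)
$y{\left(t,u \right)} = -3 + \frac{-1 + u}{2 t}$ ($y{\left(t,u \right)} = -3 + \frac{\left(u - 1\right) \frac{1}{t + 0}}{2} = -3 + \frac{\left(-1 + u\right) \frac{1}{t}}{2} = -3 + \frac{\frac{1}{t} \left(-1 + u\right)}{2} = -3 + \frac{-1 + u}{2 t}$)
$U = 0$ ($U = \left(-1\right) 0 = 0$)
$A{\left(z \right)} = -36$ ($A{\left(z \right)} = -36 + 0 z = -36 + 0 = -36$)
$150 A{\left(y{\left(-1,2 \right)} \right)} - 107 = 150 \left(-36\right) - 107 = -5400 - 107 = -5507$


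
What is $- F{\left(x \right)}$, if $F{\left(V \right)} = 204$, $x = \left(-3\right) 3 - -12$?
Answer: $-204$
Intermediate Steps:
$x = 3$ ($x = -9 + 12 = 3$)
$- F{\left(x \right)} = \left(-1\right) 204 = -204$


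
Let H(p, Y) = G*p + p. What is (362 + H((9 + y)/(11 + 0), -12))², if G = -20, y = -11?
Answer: 16160400/121 ≈ 1.3356e+5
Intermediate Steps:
H(p, Y) = -19*p (H(p, Y) = -20*p + p = -19*p)
(362 + H((9 + y)/(11 + 0), -12))² = (362 - 19*(9 - 11)/(11 + 0))² = (362 - (-38)/11)² = (362 - 19*(-2/11))² = (362 + 38/11)² = (4020/11)² = 16160400/121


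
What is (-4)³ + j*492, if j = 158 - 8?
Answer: 73736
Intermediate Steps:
j = 150
(-4)³ + j*492 = (-4)³ + 150*492 = -64 + 73800 = 73736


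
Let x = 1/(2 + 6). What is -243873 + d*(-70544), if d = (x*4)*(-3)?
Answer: -138057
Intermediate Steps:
x = ⅛ (x = 1/8 = ⅛ ≈ 0.12500)
d = -3/2 (d = ((⅛)*4)*(-3) = (½)*(-3) = -3/2 ≈ -1.5000)
-243873 + d*(-70544) = -243873 - 3/2*(-70544) = -243873 + 105816 = -138057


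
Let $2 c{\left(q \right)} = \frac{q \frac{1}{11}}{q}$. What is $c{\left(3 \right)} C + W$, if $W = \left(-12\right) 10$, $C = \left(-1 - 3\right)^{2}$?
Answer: $- \frac{1312}{11} \approx -119.27$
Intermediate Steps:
$c{\left(q \right)} = \frac{1}{22}$ ($c{\left(q \right)} = \frac{\frac{q}{11} \frac{1}{q}}{2} = \frac{1}{2} \cdot \frac{1}{11} = \frac{1}{22}$)
$C = 16$ ($C = \left(-4\right)^{2} = 16$)
$W = -120$
$c{\left(3 \right)} C + W = \frac{1}{22} \cdot 16 - 120 = \frac{8}{11} - 120 = - \frac{1312}{11}$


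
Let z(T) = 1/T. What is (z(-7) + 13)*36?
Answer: 3240/7 ≈ 462.86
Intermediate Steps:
(z(-7) + 13)*36 = (1/(-7) + 13)*36 = (-⅐ + 13)*36 = (90/7)*36 = 3240/7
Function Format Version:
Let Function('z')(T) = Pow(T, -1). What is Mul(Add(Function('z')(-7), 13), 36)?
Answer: Rational(3240, 7) ≈ 462.86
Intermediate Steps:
Mul(Add(Function('z')(-7), 13), 36) = Mul(Add(Pow(-7, -1), 13), 36) = Mul(Add(Rational(-1, 7), 13), 36) = Mul(Rational(90, 7), 36) = Rational(3240, 7)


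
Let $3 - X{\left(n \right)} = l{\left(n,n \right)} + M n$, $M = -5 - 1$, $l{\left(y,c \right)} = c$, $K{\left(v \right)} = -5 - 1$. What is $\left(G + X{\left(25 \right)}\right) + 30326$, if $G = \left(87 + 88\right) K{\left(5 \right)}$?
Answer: $29404$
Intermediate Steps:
$K{\left(v \right)} = -6$ ($K{\left(v \right)} = -5 - 1 = -6$)
$M = -6$ ($M = -5 - 1 = -6$)
$X{\left(n \right)} = 3 + 5 n$ ($X{\left(n \right)} = 3 - \left(n - 6 n\right) = 3 - - 5 n = 3 + 5 n$)
$G = -1050$ ($G = \left(87 + 88\right) \left(-6\right) = 175 \left(-6\right) = -1050$)
$\left(G + X{\left(25 \right)}\right) + 30326 = \left(-1050 + \left(3 + 5 \cdot 25\right)\right) + 30326 = \left(-1050 + \left(3 + 125\right)\right) + 30326 = \left(-1050 + 128\right) + 30326 = -922 + 30326 = 29404$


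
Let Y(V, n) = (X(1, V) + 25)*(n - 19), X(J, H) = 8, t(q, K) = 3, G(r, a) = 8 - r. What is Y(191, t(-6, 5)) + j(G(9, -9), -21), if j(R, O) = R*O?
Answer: -507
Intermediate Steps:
Y(V, n) = -627 + 33*n (Y(V, n) = (8 + 25)*(n - 19) = 33*(-19 + n) = -627 + 33*n)
j(R, O) = O*R
Y(191, t(-6, 5)) + j(G(9, -9), -21) = (-627 + 33*3) - 21*(8 - 1*9) = (-627 + 99) - 21*(8 - 9) = -528 - 21*(-1) = -528 + 21 = -507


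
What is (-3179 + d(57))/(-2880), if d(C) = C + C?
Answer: 613/576 ≈ 1.0642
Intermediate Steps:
d(C) = 2*C
(-3179 + d(57))/(-2880) = (-3179 + 2*57)/(-2880) = (-3179 + 114)*(-1/2880) = -3065*(-1/2880) = 613/576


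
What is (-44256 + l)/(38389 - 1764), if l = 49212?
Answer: 4956/36625 ≈ 0.13532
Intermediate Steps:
(-44256 + l)/(38389 - 1764) = (-44256 + 49212)/(38389 - 1764) = 4956/36625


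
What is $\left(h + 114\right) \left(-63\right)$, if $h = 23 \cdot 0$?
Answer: $-7182$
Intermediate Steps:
$h = 0$
$\left(h + 114\right) \left(-63\right) = \left(0 + 114\right) \left(-63\right) = 114 \left(-63\right) = -7182$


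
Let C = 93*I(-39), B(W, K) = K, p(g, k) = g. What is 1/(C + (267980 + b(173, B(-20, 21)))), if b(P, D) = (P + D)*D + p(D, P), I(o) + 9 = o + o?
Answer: 1/263984 ≈ 3.7881e-6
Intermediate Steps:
I(o) = -9 + 2*o (I(o) = -9 + (o + o) = -9 + 2*o)
b(P, D) = D + D*(D + P) (b(P, D) = (P + D)*D + D = (D + P)*D + D = D*(D + P) + D = D + D*(D + P))
C = -8091 (C = 93*(-9 + 2*(-39)) = 93*(-9 - 78) = 93*(-87) = -8091)
1/(C + (267980 + b(173, B(-20, 21)))) = 1/(-8091 + (267980 + 21*(1 + 21 + 173))) = 1/(-8091 + (267980 + 21*195)) = 1/(-8091 + (267980 + 4095)) = 1/(-8091 + 272075) = 1/263984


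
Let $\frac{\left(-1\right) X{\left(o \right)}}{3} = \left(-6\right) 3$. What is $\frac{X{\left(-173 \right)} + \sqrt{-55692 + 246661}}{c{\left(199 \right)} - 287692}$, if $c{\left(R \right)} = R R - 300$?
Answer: $- \frac{491}{248391} \approx -0.0019767$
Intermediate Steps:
$X{\left(o \right)} = 54$ ($X{\left(o \right)} = - 3 \left(\left(-6\right) 3\right) = \left(-3\right) \left(-18\right) = 54$)
$c{\left(R \right)} = -300 + R^{2}$ ($c{\left(R \right)} = R^{2} - 300 = -300 + R^{2}$)
$\frac{X{\left(-173 \right)} + \sqrt{-55692 + 246661}}{c{\left(199 \right)} - 287692} = \frac{54 + \sqrt{-55692 + 246661}}{\left(-300 + 199^{2}\right) - 287692} = \frac{54 + \sqrt{190969}}{\left(-300 + 39601\right) - 287692} = \frac{54 + 437}{39301 - 287692} = \frac{491}{-248391} = 491 \left(- \frac{1}{248391}\right) = - \frac{491}{248391}$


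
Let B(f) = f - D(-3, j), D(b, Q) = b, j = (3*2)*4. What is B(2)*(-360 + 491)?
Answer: 655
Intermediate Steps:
j = 24 (j = 6*4 = 24)
B(f) = 3 + f (B(f) = f - 1*(-3) = f + 3 = 3 + f)
B(2)*(-360 + 491) = (3 + 2)*(-360 + 491) = 5*131 = 655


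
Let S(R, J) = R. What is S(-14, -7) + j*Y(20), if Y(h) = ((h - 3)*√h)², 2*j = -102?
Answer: -294794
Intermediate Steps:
j = -51 (j = (½)*(-102) = -51)
Y(h) = h*(-3 + h)² (Y(h) = ((-3 + h)*√h)² = (√h*(-3 + h))² = h*(-3 + h)²)
S(-14, -7) + j*Y(20) = -14 - 1020*(-3 + 20)² = -14 - 1020*17² = -14 - 1020*289 = -14 - 51*5780 = -14 - 294780 = -294794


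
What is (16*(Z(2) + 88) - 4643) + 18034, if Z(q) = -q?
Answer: 14767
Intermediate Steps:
(16*(Z(2) + 88) - 4643) + 18034 = (16*(-1*2 + 88) - 4643) + 18034 = (16*(-2 + 88) - 4643) + 18034 = (16*86 - 4643) + 18034 = (1376 - 4643) + 18034 = -3267 + 18034 = 14767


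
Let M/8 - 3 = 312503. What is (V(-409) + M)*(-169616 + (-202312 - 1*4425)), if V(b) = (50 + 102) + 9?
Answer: -940961157777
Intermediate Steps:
M = 2500048 (M = 24 + 8*312503 = 24 + 2500024 = 2500048)
V(b) = 161 (V(b) = 152 + 9 = 161)
(V(-409) + M)*(-169616 + (-202312 - 1*4425)) = (161 + 2500048)*(-169616 + (-202312 - 1*4425)) = 2500209*(-169616 + (-202312 - 4425)) = 2500209*(-169616 - 206737) = 2500209*(-376353) = -940961157777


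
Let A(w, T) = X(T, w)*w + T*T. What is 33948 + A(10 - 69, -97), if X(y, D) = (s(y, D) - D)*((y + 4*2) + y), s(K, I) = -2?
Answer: 668875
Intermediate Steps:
X(y, D) = (-2 - D)*(8 + 2*y) (X(y, D) = (-2 - D)*((y + 4*2) + y) = (-2 - D)*((y + 8) + y) = (-2 - D)*((8 + y) + y) = (-2 - D)*(8 + 2*y))
A(w, T) = T² + w*(-16 - 8*w - 4*T - 2*T*w) (A(w, T) = (-16 - 8*w - 4*T - 2*w*T)*w + T*T = (-16 - 8*w - 4*T - 2*T*w)*w + T² = w*(-16 - 8*w - 4*T - 2*T*w) + T² = T² + w*(-16 - 8*w - 4*T - 2*T*w))
33948 + A(10 - 69, -97) = 33948 + ((-97)² - 2*(10 - 69)*(8 + 2*(-97) + 4*(10 - 69) - 97*(10 - 69))) = 33948 + (9409 - 2*(-59)*(8 - 194 + 4*(-59) - 97*(-59))) = 33948 + (9409 - 2*(-59)*(8 - 194 - 236 + 5723)) = 33948 + (9409 - 2*(-59)*5301) = 33948 + (9409 + 625518) = 33948 + 634927 = 668875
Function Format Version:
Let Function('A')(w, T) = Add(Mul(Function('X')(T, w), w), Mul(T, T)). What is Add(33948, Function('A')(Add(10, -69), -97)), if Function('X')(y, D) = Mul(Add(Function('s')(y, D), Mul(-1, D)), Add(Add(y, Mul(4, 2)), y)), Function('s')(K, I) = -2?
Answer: 668875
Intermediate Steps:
Function('X')(y, D) = Mul(Add(-2, Mul(-1, D)), Add(8, Mul(2, y))) (Function('X')(y, D) = Mul(Add(-2, Mul(-1, D)), Add(Add(y, Mul(4, 2)), y)) = Mul(Add(-2, Mul(-1, D)), Add(Add(y, 8), y)) = Mul(Add(-2, Mul(-1, D)), Add(Add(8, y), y)) = Mul(Add(-2, Mul(-1, D)), Add(8, Mul(2, y))))
Function('A')(w, T) = Add(Pow(T, 2), Mul(w, Add(-16, Mul(-8, w), Mul(-4, T), Mul(-2, T, w)))) (Function('A')(w, T) = Add(Mul(Add(-16, Mul(-8, w), Mul(-4, T), Mul(-2, w, T)), w), Mul(T, T)) = Add(Mul(Add(-16, Mul(-8, w), Mul(-4, T), Mul(-2, T, w)), w), Pow(T, 2)) = Add(Mul(w, Add(-16, Mul(-8, w), Mul(-4, T), Mul(-2, T, w))), Pow(T, 2)) = Add(Pow(T, 2), Mul(w, Add(-16, Mul(-8, w), Mul(-4, T), Mul(-2, T, w)))))
Add(33948, Function('A')(Add(10, -69), -97)) = Add(33948, Add(Pow(-97, 2), Mul(-2, Add(10, -69), Add(8, Mul(2, -97), Mul(4, Add(10, -69)), Mul(-97, Add(10, -69)))))) = Add(33948, Add(9409, Mul(-2, -59, Add(8, -194, Mul(4, -59), Mul(-97, -59))))) = Add(33948, Add(9409, Mul(-2, -59, Add(8, -194, -236, 5723)))) = Add(33948, Add(9409, Mul(-2, -59, 5301))) = Add(33948, Add(9409, 625518)) = Add(33948, 634927) = 668875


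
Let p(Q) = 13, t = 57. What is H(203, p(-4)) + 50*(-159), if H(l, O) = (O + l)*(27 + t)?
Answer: 10194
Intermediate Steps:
H(l, O) = 84*O + 84*l (H(l, O) = (O + l)*(27 + 57) = (O + l)*84 = 84*O + 84*l)
H(203, p(-4)) + 50*(-159) = (84*13 + 84*203) + 50*(-159) = (1092 + 17052) - 7950 = 18144 - 7950 = 10194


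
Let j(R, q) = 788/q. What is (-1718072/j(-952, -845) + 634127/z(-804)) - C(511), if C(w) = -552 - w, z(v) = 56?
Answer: 20461441795/11032 ≈ 1.8547e+6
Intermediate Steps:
(-1718072/j(-952, -845) + 634127/z(-804)) - C(511) = (-1718072/(788/(-845)) + 634127/56) - (-552 - 1*511) = (-1718072/(788*(-1/845)) + 634127*(1/56)) - (-552 - 511) = (-1718072/(-788/845) + 634127/56) - 1*(-1063) = (-1718072*(-845/788) + 634127/56) + 1063 = (362942710/197 + 634127/56) + 1063 = 20449714779/11032 + 1063 = 20461441795/11032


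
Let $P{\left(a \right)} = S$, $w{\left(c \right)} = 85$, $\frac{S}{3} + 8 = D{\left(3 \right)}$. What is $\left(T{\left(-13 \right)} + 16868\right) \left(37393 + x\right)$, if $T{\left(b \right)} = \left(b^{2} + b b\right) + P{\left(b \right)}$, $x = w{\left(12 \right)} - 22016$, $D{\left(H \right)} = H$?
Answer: $265807242$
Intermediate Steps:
$S = -15$ ($S = -24 + 3 \cdot 3 = -24 + 9 = -15$)
$P{\left(a \right)} = -15$
$x = -21931$ ($x = 85 - 22016 = -21931$)
$T{\left(b \right)} = -15 + 2 b^{2}$ ($T{\left(b \right)} = \left(b^{2} + b b\right) - 15 = \left(b^{2} + b^{2}\right) - 15 = 2 b^{2} - 15 = -15 + 2 b^{2}$)
$\left(T{\left(-13 \right)} + 16868\right) \left(37393 + x\right) = \left(\left(-15 + 2 \left(-13\right)^{2}\right) + 16868\right) \left(37393 - 21931\right) = \left(\left(-15 + 2 \cdot 169\right) + 16868\right) 15462 = \left(\left(-15 + 338\right) + 16868\right) 15462 = \left(323 + 16868\right) 15462 = 17191 \cdot 15462 = 265807242$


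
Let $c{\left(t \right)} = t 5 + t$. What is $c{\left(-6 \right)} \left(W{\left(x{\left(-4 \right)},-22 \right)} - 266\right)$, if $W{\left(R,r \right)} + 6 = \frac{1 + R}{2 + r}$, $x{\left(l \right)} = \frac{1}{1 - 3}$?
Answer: $\frac{97929}{10} \approx 9792.9$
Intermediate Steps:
$c{\left(t \right)} = 6 t$ ($c{\left(t \right)} = 5 t + t = 6 t$)
$x{\left(l \right)} = - \frac{1}{2}$ ($x{\left(l \right)} = \frac{1}{-2} = - \frac{1}{2}$)
$W{\left(R,r \right)} = -6 + \frac{1 + R}{2 + r}$
$c{\left(-6 \right)} \left(W{\left(x{\left(-4 \right)},-22 \right)} - 266\right) = 6 \left(-6\right) \left(\frac{-11 - \frac{1}{2} - -132}{2 - 22} - 266\right) = - 36 \left(\frac{-11 - \frac{1}{2} + 132}{-20} - 266\right) = - 36 \left(\left(- \frac{1}{20}\right) \frac{241}{2} - 266\right) = - 36 \left(- \frac{241}{40} - 266\right) = \left(-36\right) \left(- \frac{10881}{40}\right) = \frac{97929}{10}$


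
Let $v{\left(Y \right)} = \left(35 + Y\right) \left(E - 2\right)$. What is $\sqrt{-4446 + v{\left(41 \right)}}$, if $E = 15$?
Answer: $i \sqrt{3458} \approx 58.805 i$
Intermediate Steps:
$v{\left(Y \right)} = 455 + 13 Y$ ($v{\left(Y \right)} = \left(35 + Y\right) \left(15 - 2\right) = \left(35 + Y\right) 13 = 455 + 13 Y$)
$\sqrt{-4446 + v{\left(41 \right)}} = \sqrt{-4446 + \left(455 + 13 \cdot 41\right)} = \sqrt{-4446 + \left(455 + 533\right)} = \sqrt{-4446 + 988} = \sqrt{-3458} = i \sqrt{3458}$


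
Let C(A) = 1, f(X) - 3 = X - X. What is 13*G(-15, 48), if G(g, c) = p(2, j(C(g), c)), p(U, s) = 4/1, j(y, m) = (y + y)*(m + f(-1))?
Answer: 52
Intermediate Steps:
f(X) = 3 (f(X) = 3 + (X - X) = 3 + 0 = 3)
j(y, m) = 2*y*(3 + m) (j(y, m) = (y + y)*(m + 3) = (2*y)*(3 + m) = 2*y*(3 + m))
p(U, s) = 4 (p(U, s) = 4*1 = 4)
G(g, c) = 4
13*G(-15, 48) = 13*4 = 52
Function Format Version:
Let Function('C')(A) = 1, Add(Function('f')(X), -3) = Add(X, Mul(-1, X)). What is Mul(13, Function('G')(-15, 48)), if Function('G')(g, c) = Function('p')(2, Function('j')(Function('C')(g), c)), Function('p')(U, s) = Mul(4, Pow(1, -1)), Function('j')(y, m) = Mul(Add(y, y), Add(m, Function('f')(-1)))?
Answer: 52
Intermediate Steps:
Function('f')(X) = 3 (Function('f')(X) = Add(3, Add(X, Mul(-1, X))) = Add(3, 0) = 3)
Function('j')(y, m) = Mul(2, y, Add(3, m)) (Function('j')(y, m) = Mul(Add(y, y), Add(m, 3)) = Mul(Mul(2, y), Add(3, m)) = Mul(2, y, Add(3, m)))
Function('p')(U, s) = 4 (Function('p')(U, s) = Mul(4, 1) = 4)
Function('G')(g, c) = 4
Mul(13, Function('G')(-15, 48)) = Mul(13, 4) = 52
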